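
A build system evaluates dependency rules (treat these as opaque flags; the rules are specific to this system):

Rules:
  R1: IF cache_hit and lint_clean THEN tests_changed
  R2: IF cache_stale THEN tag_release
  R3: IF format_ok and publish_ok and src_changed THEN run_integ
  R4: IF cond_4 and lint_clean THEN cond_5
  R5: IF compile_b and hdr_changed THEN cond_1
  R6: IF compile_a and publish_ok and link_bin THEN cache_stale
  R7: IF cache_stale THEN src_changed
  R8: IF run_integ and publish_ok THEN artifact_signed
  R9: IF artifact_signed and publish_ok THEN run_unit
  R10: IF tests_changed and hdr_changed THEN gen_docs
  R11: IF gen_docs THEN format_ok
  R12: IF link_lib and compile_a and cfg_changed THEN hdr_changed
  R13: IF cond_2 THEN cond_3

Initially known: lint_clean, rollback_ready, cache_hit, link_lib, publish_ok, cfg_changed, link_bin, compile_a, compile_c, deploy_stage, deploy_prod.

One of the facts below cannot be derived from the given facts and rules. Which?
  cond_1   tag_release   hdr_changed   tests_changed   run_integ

cond_1

Round 1 fires R1, R6, R12, giving tests_changed, cache_stale, hdr_changed.
Round 2 fires R2, R7, R10, giving tag_release, src_changed, gen_docs.
Round 3 fires R11, giving format_ok.
Round 4 fires R3, giving run_integ.
Round 5 fires R8, giving artifact_signed.
Round 6 fires R9, giving run_unit.
Derived: tag_release (round 2), tests_changed (round 1), hdr_changed (round 1), run_integ (round 4). cond_1 never appears in any round.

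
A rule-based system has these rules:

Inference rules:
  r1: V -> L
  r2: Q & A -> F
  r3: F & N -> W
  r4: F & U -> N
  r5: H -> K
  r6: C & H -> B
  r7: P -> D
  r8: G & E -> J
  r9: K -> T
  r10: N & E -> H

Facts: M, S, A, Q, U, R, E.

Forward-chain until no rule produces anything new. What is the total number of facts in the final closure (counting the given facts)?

Round 1: r2 [Q & A -> F]. Adds F.
Round 2: r4 [F & U -> N]. Adds N.
Round 3: r3 [F & N -> W]; r10 [N & E -> H]. Adds W, H.
Round 4: r5 [H -> K]. Adds K.
Round 5: r9 [K -> T]. Adds T.
Closure: {A, E, F, H, K, M, N, Q, R, S, T, U, W} — 13 facts.

13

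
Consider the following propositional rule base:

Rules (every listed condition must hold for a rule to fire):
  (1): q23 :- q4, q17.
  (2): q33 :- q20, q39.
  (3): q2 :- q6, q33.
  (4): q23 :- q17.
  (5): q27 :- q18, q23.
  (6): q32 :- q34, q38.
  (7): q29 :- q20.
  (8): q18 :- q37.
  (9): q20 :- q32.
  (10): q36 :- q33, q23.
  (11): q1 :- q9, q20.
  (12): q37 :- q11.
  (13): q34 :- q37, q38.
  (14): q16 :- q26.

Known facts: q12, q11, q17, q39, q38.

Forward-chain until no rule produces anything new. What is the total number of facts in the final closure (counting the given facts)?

15

[1] (4) [q23 :- q17.]; (12) [q37 :- q11.]. ⇒ new: q23, q37.
[2] (8) [q18 :- q37.]; (13) [q34 :- q37, q38.]. ⇒ new: q18, q34.
[3] (5) [q27 :- q18, q23.]; (6) [q32 :- q34, q38.]. ⇒ new: q27, q32.
[4] (9) [q20 :- q32.]. ⇒ new: q20.
[5] (2) [q33 :- q20, q39.]; (7) [q29 :- q20.]. ⇒ new: q33, q29.
[6] (10) [q36 :- q33, q23.]. ⇒ new: q36.
Closure: {q11, q12, q17, q18, q20, q23, q27, q29, q32, q33, q34, q36, q37, q38, q39} — 15 facts.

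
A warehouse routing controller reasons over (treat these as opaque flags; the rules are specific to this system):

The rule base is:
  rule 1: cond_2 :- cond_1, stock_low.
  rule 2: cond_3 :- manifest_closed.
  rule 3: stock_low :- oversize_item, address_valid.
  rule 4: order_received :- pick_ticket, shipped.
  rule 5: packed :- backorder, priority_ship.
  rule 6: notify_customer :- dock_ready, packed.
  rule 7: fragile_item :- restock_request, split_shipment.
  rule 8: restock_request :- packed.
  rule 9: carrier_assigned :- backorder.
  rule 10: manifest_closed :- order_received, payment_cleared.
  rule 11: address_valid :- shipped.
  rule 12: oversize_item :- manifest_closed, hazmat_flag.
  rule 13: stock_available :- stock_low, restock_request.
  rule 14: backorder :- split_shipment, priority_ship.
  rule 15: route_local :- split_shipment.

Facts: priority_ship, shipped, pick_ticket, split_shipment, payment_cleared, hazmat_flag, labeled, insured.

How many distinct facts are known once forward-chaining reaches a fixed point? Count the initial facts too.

Round 1 — rule 4, rule 11, rule 14, rule 15, derive order_received, address_valid, backorder, route_local.
Round 2 — rule 5, rule 9, rule 10, derive packed, carrier_assigned, manifest_closed.
Round 3 — rule 2, rule 8, rule 12, derive cond_3, restock_request, oversize_item.
Round 4 — rule 3, rule 7, derive stock_low, fragile_item.
Round 5 — rule 13, derive stock_available.
Closure: {address_valid, backorder, carrier_assigned, cond_3, fragile_item, hazmat_flag, insured, labeled, manifest_closed, order_received, oversize_item, packed, payment_cleared, pick_ticket, priority_ship, restock_request, route_local, shipped, split_shipment, stock_available, stock_low} — 21 facts.

21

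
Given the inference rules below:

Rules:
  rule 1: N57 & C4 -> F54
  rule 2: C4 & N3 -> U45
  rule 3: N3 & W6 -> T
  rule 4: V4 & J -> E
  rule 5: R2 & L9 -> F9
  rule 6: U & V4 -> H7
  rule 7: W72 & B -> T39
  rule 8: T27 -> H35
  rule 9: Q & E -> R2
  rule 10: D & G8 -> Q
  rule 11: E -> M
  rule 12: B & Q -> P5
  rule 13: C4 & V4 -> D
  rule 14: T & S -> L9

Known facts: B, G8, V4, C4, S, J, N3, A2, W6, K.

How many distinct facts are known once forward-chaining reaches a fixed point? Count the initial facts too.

20

Round 1 fires rule 2, rule 3, rule 4, rule 13, giving U45, T, E, D.
Round 2 fires rule 10, rule 11, rule 14, giving Q, M, L9.
Round 3 fires rule 9, rule 12, giving R2, P5.
Round 4 fires rule 5, giving F9.
Closure: {A2, B, C4, D, E, F9, G8, J, K, L9, M, N3, P5, Q, R2, S, T, U45, V4, W6} — 20 facts.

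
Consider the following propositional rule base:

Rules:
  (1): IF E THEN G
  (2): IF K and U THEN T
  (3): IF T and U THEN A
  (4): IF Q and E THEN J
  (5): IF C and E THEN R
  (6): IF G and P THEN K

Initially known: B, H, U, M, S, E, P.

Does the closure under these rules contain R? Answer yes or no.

no

[1] (1) [IF E THEN G]. ⇒ new: G.
[2] (6) [IF G and P THEN K]. ⇒ new: K.
[3] (2) [IF K and U THEN T]. ⇒ new: T.
[4] (3) [IF T and U THEN A]. ⇒ new: A.
Fixed point reached. R is concluded only by (5); (5) needs C (never derived).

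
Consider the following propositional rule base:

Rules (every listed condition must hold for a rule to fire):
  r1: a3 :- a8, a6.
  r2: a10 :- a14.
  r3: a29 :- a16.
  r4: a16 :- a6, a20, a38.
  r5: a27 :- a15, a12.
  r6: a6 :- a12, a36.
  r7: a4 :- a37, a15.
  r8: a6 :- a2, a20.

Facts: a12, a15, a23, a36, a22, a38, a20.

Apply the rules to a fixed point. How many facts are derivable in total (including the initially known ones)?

11

Round 1 — r5, r6, derive a27, a6.
Round 2 — r4, derive a16.
Round 3 — r3, derive a29.
Closure: {a12, a15, a16, a20, a22, a23, a27, a29, a36, a38, a6} — 11 facts.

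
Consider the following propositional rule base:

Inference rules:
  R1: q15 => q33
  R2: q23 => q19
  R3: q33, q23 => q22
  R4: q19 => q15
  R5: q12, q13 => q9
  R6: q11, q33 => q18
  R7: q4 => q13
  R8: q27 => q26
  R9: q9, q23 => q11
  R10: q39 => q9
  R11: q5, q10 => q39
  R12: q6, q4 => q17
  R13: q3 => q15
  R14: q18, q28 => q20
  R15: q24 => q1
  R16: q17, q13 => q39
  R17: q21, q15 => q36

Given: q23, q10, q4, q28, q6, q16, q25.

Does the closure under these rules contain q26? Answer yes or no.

[1] R2 [q23 => q19]; R7 [q4 => q13]; R12 [q6, q4 => q17]. ⇒ new: q19, q13, q17.
[2] R4 [q19 => q15]; R16 [q17, q13 => q39]. ⇒ new: q15, q39.
[3] R1 [q15 => q33]; R10 [q39 => q9]. ⇒ new: q33, q9.
[4] R3 [q33, q23 => q22]; R9 [q9, q23 => q11]. ⇒ new: q22, q11.
[5] R6 [q11, q33 => q18]. ⇒ new: q18.
[6] R14 [q18, q28 => q20]. ⇒ new: q20.
Fixed point reached. q26 is concluded only by R8; R8 needs q27 (never derived).

no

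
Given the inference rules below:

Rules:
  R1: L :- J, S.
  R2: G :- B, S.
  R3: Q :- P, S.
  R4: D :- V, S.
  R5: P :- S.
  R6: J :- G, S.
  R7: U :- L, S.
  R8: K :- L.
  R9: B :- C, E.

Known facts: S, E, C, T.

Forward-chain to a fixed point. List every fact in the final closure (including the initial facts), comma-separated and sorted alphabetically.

B, C, E, G, J, K, L, P, Q, S, T, U

Round 1: R5 [P :- S.]; R9 [B :- C, E.]. Adds P, B.
Round 2: R2 [G :- B, S.]; R3 [Q :- P, S.]. Adds G, Q.
Round 3: R6 [J :- G, S.]. Adds J.
Round 4: R1 [L :- J, S.]. Adds L.
Round 5: R7 [U :- L, S.]; R8 [K :- L.]. Adds U, K.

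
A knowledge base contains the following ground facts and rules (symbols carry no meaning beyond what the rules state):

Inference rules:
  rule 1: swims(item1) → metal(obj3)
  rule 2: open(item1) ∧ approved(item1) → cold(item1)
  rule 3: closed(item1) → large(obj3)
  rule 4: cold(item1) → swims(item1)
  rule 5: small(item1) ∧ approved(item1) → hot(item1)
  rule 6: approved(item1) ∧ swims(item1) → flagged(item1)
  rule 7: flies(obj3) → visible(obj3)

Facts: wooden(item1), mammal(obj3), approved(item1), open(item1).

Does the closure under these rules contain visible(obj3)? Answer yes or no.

no

Round 1 fires rule 2, giving cold(item1).
Round 2 fires rule 4, giving swims(item1).
Round 3 fires rule 1, rule 6, giving metal(obj3), flagged(item1).
Fixed point reached. visible(obj3) is concluded only by rule 7; rule 7 needs flies(obj3) (never derived).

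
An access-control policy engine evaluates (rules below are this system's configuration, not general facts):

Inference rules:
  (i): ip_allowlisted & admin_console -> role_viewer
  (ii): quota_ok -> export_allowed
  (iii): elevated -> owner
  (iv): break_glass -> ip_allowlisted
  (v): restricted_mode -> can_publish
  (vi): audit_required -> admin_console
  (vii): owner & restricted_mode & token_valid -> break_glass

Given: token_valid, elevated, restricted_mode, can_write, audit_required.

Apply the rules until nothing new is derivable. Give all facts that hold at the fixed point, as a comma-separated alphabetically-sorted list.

Round 1: (iii) [elevated -> owner]; (v) [restricted_mode -> can_publish]; (vi) [audit_required -> admin_console]. New: owner, can_publish, admin_console.
Round 2: (vii) [owner & restricted_mode & token_valid -> break_glass]. New: break_glass.
Round 3: (iv) [break_glass -> ip_allowlisted]. New: ip_allowlisted.
Round 4: (i) [ip_allowlisted & admin_console -> role_viewer]. New: role_viewer.

admin_console, audit_required, break_glass, can_publish, can_write, elevated, ip_allowlisted, owner, restricted_mode, role_viewer, token_valid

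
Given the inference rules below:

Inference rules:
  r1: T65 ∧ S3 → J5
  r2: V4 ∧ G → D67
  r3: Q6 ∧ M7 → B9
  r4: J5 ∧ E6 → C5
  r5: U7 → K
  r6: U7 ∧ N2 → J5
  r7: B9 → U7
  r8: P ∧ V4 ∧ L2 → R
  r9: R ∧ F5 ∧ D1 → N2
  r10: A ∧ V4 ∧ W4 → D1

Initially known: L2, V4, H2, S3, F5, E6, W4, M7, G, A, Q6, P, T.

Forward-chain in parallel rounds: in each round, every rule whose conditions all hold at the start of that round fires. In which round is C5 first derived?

Round 1: r2 [V4 ∧ G → D67]; r3 [Q6 ∧ M7 → B9]; r8 [P ∧ V4 ∧ L2 → R]; r10 [A ∧ V4 ∧ W4 → D1]. Adds D67, B9, R, D1.
Round 2: r7 [B9 → U7]; r9 [R ∧ F5 ∧ D1 → N2]. Adds U7, N2.
Round 3: r5 [U7 → K]; r6 [U7 ∧ N2 → J5]. Adds K, J5.
Round 4: r4 [J5 ∧ E6 → C5]. Adds C5.
C5 first appears in round 4.

4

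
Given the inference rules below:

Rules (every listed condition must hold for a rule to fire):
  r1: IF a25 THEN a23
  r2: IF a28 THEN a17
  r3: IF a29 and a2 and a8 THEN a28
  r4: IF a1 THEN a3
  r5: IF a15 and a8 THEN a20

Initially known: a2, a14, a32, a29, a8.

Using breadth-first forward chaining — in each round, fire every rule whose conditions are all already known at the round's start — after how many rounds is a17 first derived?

Round 1 — r3, derive a28.
Round 2 — r2, derive a17.
a17 first appears in round 2.

2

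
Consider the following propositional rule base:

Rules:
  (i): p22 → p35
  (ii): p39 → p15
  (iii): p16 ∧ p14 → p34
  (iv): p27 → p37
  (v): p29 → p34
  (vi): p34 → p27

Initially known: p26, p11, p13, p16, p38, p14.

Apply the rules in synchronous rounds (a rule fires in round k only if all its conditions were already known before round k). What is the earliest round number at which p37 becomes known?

3

Round 1 — (iii), derive p34.
Round 2 — (vi), derive p27.
Round 3 — (iv), derive p37.
p37 first appears in round 3.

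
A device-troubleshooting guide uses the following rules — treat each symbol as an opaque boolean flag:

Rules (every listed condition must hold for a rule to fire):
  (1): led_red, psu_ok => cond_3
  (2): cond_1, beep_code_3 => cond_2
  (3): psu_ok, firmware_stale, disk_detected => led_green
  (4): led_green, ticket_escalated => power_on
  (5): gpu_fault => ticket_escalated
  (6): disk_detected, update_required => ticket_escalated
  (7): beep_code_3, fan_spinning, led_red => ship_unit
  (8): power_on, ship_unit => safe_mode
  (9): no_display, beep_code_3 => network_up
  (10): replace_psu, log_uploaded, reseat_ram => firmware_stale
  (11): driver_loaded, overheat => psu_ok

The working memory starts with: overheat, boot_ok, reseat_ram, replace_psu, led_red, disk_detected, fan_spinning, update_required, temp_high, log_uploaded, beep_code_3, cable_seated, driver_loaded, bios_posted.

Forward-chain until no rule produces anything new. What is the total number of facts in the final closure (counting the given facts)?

Round 1: (6) [disk_detected, update_required => ticket_escalated]; (7) [beep_code_3, fan_spinning, led_red => ship_unit]; (10) [replace_psu, log_uploaded, reseat_ram => firmware_stale]; (11) [driver_loaded, overheat => psu_ok]. Adds ticket_escalated, ship_unit, firmware_stale, psu_ok.
Round 2: (1) [led_red, psu_ok => cond_3]; (3) [psu_ok, firmware_stale, disk_detected => led_green]. Adds cond_3, led_green.
Round 3: (4) [led_green, ticket_escalated => power_on]. Adds power_on.
Round 4: (8) [power_on, ship_unit => safe_mode]. Adds safe_mode.
Closure: {beep_code_3, bios_posted, boot_ok, cable_seated, cond_3, disk_detected, driver_loaded, fan_spinning, firmware_stale, led_green, led_red, log_uploaded, overheat, power_on, psu_ok, replace_psu, reseat_ram, safe_mode, ship_unit, temp_high, ticket_escalated, update_required} — 22 facts.

22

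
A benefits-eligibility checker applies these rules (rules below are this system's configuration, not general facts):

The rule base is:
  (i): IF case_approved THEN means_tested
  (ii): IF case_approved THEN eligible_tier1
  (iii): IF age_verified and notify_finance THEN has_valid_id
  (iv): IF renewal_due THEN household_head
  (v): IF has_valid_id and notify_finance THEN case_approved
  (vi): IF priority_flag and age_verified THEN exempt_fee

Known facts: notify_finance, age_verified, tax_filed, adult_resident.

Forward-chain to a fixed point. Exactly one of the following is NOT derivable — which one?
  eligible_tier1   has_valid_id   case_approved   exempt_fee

exempt_fee

Round 1 fires (iii), giving has_valid_id.
Round 2 fires (v), giving case_approved.
Round 3 fires (i), (ii), giving means_tested, eligible_tier1.
Derived: eligible_tier1 (round 3), has_valid_id (round 1), case_approved (round 2). exempt_fee never appears in any round.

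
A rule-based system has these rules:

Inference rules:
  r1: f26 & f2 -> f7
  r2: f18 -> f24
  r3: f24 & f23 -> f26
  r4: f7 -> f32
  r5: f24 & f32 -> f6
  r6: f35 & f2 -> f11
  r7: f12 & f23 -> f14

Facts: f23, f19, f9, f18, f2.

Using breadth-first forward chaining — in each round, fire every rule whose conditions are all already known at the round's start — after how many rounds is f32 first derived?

4

Round 1: r2 [f18 -> f24]. New: f24.
Round 2: r3 [f24 & f23 -> f26]. New: f26.
Round 3: r1 [f26 & f2 -> f7]. New: f7.
Round 4: r4 [f7 -> f32]. New: f32.
f32 first appears in round 4.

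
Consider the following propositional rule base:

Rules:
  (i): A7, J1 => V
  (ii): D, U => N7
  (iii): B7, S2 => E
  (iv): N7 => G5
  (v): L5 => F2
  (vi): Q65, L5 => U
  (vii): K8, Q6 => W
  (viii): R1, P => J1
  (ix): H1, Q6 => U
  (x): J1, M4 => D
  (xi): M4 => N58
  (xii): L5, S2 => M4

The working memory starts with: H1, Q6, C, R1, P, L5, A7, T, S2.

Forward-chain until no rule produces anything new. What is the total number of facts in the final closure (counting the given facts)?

[1] (v) [L5 => F2]; (viii) [R1, P => J1]; (ix) [H1, Q6 => U]; (xii) [L5, S2 => M4]. ⇒ new: F2, J1, U, M4.
[2] (i) [A7, J1 => V]; (x) [J1, M4 => D]; (xi) [M4 => N58]. ⇒ new: V, D, N58.
[3] (ii) [D, U => N7]. ⇒ new: N7.
[4] (iv) [N7 => G5]. ⇒ new: G5.
Closure: {A7, C, D, F2, G5, H1, J1, L5, M4, N58, N7, P, Q6, R1, S2, T, U, V} — 18 facts.

18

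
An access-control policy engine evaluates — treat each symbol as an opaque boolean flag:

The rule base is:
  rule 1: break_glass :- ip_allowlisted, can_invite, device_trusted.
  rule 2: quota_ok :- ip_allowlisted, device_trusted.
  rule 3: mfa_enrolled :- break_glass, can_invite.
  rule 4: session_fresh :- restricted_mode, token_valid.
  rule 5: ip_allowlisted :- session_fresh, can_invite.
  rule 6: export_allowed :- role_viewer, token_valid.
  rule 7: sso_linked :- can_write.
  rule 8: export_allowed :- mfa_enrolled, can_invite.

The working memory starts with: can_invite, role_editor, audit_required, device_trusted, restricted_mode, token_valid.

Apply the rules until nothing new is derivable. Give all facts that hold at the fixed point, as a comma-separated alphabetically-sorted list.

audit_required, break_glass, can_invite, device_trusted, export_allowed, ip_allowlisted, mfa_enrolled, quota_ok, restricted_mode, role_editor, session_fresh, token_valid

[1] rule 4 [session_fresh :- restricted_mode, token_valid.]. ⇒ new: session_fresh.
[2] rule 5 [ip_allowlisted :- session_fresh, can_invite.]. ⇒ new: ip_allowlisted.
[3] rule 1 [break_glass :- ip_allowlisted, can_invite, device_trusted.]; rule 2 [quota_ok :- ip_allowlisted, device_trusted.]. ⇒ new: break_glass, quota_ok.
[4] rule 3 [mfa_enrolled :- break_glass, can_invite.]. ⇒ new: mfa_enrolled.
[5] rule 8 [export_allowed :- mfa_enrolled, can_invite.]. ⇒ new: export_allowed.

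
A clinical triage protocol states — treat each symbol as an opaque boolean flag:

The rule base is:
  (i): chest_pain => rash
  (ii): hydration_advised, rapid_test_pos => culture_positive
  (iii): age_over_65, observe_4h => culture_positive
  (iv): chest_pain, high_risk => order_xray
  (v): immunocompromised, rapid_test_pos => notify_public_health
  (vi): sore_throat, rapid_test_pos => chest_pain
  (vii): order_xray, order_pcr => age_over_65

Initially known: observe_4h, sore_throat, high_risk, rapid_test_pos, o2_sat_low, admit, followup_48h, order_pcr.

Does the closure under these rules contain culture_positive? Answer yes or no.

yes

Round 1: (vi) [sore_throat, rapid_test_pos => chest_pain]. Adds chest_pain.
Round 2: (i) [chest_pain => rash]; (iv) [chest_pain, high_risk => order_xray]. Adds rash, order_xray.
Round 3: (vii) [order_xray, order_pcr => age_over_65]. Adds age_over_65.
Round 4: (iii) [age_over_65, observe_4h => culture_positive]. Adds culture_positive.
culture_positive appears in round 4, so it is derivable.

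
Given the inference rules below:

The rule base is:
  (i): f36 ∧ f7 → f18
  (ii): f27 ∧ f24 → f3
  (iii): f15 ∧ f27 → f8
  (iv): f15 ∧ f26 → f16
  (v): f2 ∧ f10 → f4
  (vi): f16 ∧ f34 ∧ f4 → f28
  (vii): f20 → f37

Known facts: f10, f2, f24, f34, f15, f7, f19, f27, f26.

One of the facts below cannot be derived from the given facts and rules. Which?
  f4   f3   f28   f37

Round 1: (ii) [f27 ∧ f24 → f3]; (iii) [f15 ∧ f27 → f8]; (iv) [f15 ∧ f26 → f16]; (v) [f2 ∧ f10 → f4]. Adds f3, f8, f16, f4.
Round 2: (vi) [f16 ∧ f34 ∧ f4 → f28]. Adds f28.
Derived: f28 (round 2), f3 (round 1), f4 (round 1). f37 never appears in any round.

f37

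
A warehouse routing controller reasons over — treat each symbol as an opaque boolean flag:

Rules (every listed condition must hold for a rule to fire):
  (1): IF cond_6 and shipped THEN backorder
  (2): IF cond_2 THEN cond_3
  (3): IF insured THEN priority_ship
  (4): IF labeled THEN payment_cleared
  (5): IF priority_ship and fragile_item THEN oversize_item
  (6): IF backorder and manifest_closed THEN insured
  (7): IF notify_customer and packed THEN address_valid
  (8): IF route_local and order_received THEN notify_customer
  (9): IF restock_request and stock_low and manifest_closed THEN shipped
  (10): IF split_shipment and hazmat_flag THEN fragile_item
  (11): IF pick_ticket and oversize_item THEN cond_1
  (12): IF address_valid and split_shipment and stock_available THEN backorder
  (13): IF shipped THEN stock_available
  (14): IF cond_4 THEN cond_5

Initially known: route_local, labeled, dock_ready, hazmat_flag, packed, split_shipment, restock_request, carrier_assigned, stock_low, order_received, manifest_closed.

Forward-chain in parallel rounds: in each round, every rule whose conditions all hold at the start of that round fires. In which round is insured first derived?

4

[1] (4) [IF labeled THEN payment_cleared]; (8) [IF route_local and order_received THEN notify_customer]; (9) [IF restock_request and stock_low and manifest_closed THEN shipped]; (10) [IF split_shipment and hazmat_flag THEN fragile_item]. ⇒ new: payment_cleared, notify_customer, shipped, fragile_item.
[2] (7) [IF notify_customer and packed THEN address_valid]; (13) [IF shipped THEN stock_available]. ⇒ new: address_valid, stock_available.
[3] (12) [IF address_valid and split_shipment and stock_available THEN backorder]. ⇒ new: backorder.
[4] (6) [IF backorder and manifest_closed THEN insured]. ⇒ new: insured.
insured first appears in round 4.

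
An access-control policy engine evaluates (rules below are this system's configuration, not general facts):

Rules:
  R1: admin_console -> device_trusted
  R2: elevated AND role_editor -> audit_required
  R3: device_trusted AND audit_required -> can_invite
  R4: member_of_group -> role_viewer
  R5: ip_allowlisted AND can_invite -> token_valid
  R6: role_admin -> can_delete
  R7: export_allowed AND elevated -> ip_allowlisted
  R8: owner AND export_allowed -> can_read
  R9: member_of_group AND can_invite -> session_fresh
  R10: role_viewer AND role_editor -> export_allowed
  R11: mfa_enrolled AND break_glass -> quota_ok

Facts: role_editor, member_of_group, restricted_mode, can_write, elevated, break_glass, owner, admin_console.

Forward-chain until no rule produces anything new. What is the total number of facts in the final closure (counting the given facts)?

Round 1 fires R1, R2, R4, giving device_trusted, audit_required, role_viewer.
Round 2 fires R3, R10, giving can_invite, export_allowed.
Round 3 fires R7, R8, R9, giving ip_allowlisted, can_read, session_fresh.
Round 4 fires R5, giving token_valid.
Closure: {admin_console, audit_required, break_glass, can_invite, can_read, can_write, device_trusted, elevated, export_allowed, ip_allowlisted, member_of_group, owner, restricted_mode, role_editor, role_viewer, session_fresh, token_valid} — 17 facts.

17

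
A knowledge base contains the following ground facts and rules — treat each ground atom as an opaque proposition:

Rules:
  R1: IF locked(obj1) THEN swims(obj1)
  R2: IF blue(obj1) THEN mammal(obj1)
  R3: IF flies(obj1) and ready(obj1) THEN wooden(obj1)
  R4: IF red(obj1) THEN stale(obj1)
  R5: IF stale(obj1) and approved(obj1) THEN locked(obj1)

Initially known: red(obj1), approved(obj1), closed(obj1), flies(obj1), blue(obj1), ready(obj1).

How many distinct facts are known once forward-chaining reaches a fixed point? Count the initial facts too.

[1] R2 [IF blue(obj1) THEN mammal(obj1)]; R3 [IF flies(obj1) and ready(obj1) THEN wooden(obj1)]; R4 [IF red(obj1) THEN stale(obj1)]. ⇒ new: mammal(obj1), wooden(obj1), stale(obj1).
[2] R5 [IF stale(obj1) and approved(obj1) THEN locked(obj1)]. ⇒ new: locked(obj1).
[3] R1 [IF locked(obj1) THEN swims(obj1)]. ⇒ new: swims(obj1).
Closure: {approved(obj1), blue(obj1), closed(obj1), flies(obj1), locked(obj1), mammal(obj1), ready(obj1), red(obj1), stale(obj1), swims(obj1), wooden(obj1)} — 11 facts.

11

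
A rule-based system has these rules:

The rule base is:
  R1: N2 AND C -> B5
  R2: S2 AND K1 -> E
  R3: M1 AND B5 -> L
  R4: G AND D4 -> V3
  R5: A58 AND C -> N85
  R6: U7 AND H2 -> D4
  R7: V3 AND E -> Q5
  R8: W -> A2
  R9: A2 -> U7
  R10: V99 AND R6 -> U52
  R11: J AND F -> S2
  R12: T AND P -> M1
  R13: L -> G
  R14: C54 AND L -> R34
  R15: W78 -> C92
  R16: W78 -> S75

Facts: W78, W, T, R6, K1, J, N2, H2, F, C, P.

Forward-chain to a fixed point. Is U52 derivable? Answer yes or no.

Round 1: R1 [N2 AND C -> B5]; R8 [W -> A2]; R11 [J AND F -> S2]; R12 [T AND P -> M1]; R15 [W78 -> C92]; R16 [W78 -> S75]. New: B5, A2, S2, M1, C92, S75.
Round 2: R2 [S2 AND K1 -> E]; R3 [M1 AND B5 -> L]; R9 [A2 -> U7]. New: E, L, U7.
Round 3: R6 [U7 AND H2 -> D4]; R13 [L -> G]. New: D4, G.
Round 4: R4 [G AND D4 -> V3]. New: V3.
Round 5: R7 [V3 AND E -> Q5]. New: Q5.
Fixed point reached. U52 is concluded only by R10; R10 needs V99 (never derived).

no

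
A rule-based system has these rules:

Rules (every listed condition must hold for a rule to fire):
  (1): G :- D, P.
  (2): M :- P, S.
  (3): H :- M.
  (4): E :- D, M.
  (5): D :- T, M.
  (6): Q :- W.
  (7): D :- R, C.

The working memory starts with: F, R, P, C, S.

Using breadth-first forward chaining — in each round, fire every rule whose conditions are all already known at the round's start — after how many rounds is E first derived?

2

Round 1 — (2), (7), derive M, D.
Round 2 — (1), (3), (4), derive G, H, E.
E first appears in round 2.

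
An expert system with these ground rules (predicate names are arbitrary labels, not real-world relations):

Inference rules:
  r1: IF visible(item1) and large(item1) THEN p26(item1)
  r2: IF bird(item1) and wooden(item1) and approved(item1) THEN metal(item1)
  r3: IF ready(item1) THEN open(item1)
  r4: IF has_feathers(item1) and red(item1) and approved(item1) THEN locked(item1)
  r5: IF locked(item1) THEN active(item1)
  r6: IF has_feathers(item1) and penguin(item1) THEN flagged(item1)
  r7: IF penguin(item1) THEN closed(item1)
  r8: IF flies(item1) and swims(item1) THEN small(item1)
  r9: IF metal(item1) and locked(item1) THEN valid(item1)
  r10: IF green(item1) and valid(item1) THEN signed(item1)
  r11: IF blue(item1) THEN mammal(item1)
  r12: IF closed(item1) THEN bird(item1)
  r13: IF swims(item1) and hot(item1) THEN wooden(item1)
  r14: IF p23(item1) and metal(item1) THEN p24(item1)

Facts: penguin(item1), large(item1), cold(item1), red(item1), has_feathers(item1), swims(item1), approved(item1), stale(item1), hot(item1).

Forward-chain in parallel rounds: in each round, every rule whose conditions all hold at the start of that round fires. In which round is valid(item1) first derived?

Round 1 fires r4, r6, r7, r13, giving locked(item1), flagged(item1), closed(item1), wooden(item1).
Round 2 fires r5, r12, giving active(item1), bird(item1).
Round 3 fires r2, giving metal(item1).
Round 4 fires r9, giving valid(item1).
valid(item1) first appears in round 4.

4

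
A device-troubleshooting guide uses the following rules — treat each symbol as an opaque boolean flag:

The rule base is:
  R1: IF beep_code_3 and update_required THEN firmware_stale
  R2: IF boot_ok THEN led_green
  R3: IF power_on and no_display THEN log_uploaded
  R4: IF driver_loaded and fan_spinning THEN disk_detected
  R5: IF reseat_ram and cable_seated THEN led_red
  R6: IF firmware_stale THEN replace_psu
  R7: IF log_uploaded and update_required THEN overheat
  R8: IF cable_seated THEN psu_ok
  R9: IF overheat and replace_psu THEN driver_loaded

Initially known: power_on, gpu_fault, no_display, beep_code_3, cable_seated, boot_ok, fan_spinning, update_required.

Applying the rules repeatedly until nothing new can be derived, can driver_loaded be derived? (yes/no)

[1] R1 [IF beep_code_3 and update_required THEN firmware_stale]; R2 [IF boot_ok THEN led_green]; R3 [IF power_on and no_display THEN log_uploaded]; R8 [IF cable_seated THEN psu_ok]. ⇒ new: firmware_stale, led_green, log_uploaded, psu_ok.
[2] R6 [IF firmware_stale THEN replace_psu]; R7 [IF log_uploaded and update_required THEN overheat]. ⇒ new: replace_psu, overheat.
[3] R9 [IF overheat and replace_psu THEN driver_loaded]. ⇒ new: driver_loaded.
[4] R4 [IF driver_loaded and fan_spinning THEN disk_detected]. ⇒ new: disk_detected.
driver_loaded appears in round 3, so it is derivable.

yes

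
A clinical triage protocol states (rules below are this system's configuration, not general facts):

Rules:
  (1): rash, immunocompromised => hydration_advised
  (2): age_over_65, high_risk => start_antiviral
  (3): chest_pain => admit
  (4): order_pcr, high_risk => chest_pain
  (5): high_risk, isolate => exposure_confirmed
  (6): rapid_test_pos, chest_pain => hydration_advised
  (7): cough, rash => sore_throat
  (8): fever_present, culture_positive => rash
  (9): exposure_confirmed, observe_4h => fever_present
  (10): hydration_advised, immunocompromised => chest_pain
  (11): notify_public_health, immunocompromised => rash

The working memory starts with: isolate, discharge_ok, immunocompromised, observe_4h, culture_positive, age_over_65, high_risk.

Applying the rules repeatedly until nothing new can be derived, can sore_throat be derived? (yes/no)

Round 1 — (2), (5), derive start_antiviral, exposure_confirmed.
Round 2 — (9), derive fever_present.
Round 3 — (8), derive rash.
Round 4 — (1), derive hydration_advised.
Round 5 — (10), derive chest_pain.
Round 6 — (3), derive admit.
Fixed point reached. sore_throat is concluded only by (7); (7) needs cough (never derived).

no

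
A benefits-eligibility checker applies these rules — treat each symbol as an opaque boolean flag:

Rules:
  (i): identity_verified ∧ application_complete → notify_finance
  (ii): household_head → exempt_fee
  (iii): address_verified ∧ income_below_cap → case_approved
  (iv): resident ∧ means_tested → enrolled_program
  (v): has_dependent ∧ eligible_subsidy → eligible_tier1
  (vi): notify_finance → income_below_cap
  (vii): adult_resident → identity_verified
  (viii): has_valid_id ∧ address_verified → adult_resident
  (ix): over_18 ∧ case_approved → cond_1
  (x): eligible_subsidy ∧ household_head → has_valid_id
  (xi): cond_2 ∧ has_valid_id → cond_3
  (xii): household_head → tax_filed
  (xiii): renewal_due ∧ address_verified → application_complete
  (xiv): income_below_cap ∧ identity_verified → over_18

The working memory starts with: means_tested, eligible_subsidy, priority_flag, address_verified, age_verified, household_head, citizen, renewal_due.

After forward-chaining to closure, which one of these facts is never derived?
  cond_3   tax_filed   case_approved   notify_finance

cond_3

Round 1: (ii) [household_head → exempt_fee]; (x) [eligible_subsidy ∧ household_head → has_valid_id]; (xii) [household_head → tax_filed]; (xiii) [renewal_due ∧ address_verified → application_complete]. New: exempt_fee, has_valid_id, tax_filed, application_complete.
Round 2: (viii) [has_valid_id ∧ address_verified → adult_resident]. New: adult_resident.
Round 3: (vii) [adult_resident → identity_verified]. New: identity_verified.
Round 4: (i) [identity_verified ∧ application_complete → notify_finance]. New: notify_finance.
Round 5: (vi) [notify_finance → income_below_cap]. New: income_below_cap.
Round 6: (iii) [address_verified ∧ income_below_cap → case_approved]; (xiv) [income_below_cap ∧ identity_verified → over_18]. New: case_approved, over_18.
Round 7: (ix) [over_18 ∧ case_approved → cond_1]. New: cond_1.
Derived: case_approved (round 6), tax_filed (round 1), notify_finance (round 4). cond_3 never appears in any round.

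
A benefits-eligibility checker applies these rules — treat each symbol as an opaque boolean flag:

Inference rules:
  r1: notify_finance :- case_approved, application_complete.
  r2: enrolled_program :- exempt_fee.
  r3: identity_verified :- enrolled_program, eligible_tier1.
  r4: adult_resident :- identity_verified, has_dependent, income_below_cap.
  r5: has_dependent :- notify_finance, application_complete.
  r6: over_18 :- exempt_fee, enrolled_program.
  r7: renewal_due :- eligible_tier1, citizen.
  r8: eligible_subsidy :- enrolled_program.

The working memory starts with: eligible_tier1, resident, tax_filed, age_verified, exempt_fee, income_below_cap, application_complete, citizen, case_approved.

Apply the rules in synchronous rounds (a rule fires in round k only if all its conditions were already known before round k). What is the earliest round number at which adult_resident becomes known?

Round 1: r1 [notify_finance :- case_approved, application_complete.]; r2 [enrolled_program :- exempt_fee.]; r7 [renewal_due :- eligible_tier1, citizen.]. Adds notify_finance, enrolled_program, renewal_due.
Round 2: r3 [identity_verified :- enrolled_program, eligible_tier1.]; r5 [has_dependent :- notify_finance, application_complete.]; r6 [over_18 :- exempt_fee, enrolled_program.]; r8 [eligible_subsidy :- enrolled_program.]. Adds identity_verified, has_dependent, over_18, eligible_subsidy.
Round 3: r4 [adult_resident :- identity_verified, has_dependent, income_below_cap.]. Adds adult_resident.
adult_resident first appears in round 3.

3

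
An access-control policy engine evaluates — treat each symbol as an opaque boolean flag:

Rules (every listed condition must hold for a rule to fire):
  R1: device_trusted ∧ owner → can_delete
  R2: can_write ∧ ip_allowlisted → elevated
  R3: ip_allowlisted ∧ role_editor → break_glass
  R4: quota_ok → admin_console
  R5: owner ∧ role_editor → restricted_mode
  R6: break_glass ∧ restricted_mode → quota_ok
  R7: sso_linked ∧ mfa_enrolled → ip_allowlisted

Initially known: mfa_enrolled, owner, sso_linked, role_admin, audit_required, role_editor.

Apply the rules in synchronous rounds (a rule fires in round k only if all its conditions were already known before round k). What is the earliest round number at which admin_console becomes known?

Round 1 — R5, R7, derive restricted_mode, ip_allowlisted.
Round 2 — R3, derive break_glass.
Round 3 — R6, derive quota_ok.
Round 4 — R4, derive admin_console.
admin_console first appears in round 4.

4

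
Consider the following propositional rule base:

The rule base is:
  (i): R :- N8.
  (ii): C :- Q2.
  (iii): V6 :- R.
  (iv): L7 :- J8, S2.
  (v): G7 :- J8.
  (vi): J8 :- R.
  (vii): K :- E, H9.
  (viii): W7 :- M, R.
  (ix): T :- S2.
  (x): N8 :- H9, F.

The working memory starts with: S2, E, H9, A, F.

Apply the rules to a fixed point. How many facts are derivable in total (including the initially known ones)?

Round 1 — (vii), (ix), (x), derive K, T, N8.
Round 2 — (i), derive R.
Round 3 — (iii), (vi), derive V6, J8.
Round 4 — (iv), (v), derive L7, G7.
Closure: {A, E, F, G7, H9, J8, K, L7, N8, R, S2, T, V6} — 13 facts.

13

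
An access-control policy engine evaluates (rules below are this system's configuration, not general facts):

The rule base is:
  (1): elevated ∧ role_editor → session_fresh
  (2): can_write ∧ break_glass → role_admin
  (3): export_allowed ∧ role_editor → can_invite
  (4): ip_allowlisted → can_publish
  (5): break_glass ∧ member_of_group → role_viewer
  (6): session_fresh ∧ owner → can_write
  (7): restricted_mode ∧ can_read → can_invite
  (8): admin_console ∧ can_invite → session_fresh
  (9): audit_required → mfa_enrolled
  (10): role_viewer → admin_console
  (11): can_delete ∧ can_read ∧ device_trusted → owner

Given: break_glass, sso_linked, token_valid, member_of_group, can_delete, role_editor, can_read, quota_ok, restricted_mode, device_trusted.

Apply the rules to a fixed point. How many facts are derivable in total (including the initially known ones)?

Round 1 fires (5), (7), (11), giving role_viewer, can_invite, owner.
Round 2 fires (10), giving admin_console.
Round 3 fires (8), giving session_fresh.
Round 4 fires (6), giving can_write.
Round 5 fires (2), giving role_admin.
Closure: {admin_console, break_glass, can_delete, can_invite, can_read, can_write, device_trusted, member_of_group, owner, quota_ok, restricted_mode, role_admin, role_editor, role_viewer, session_fresh, sso_linked, token_valid} — 17 facts.

17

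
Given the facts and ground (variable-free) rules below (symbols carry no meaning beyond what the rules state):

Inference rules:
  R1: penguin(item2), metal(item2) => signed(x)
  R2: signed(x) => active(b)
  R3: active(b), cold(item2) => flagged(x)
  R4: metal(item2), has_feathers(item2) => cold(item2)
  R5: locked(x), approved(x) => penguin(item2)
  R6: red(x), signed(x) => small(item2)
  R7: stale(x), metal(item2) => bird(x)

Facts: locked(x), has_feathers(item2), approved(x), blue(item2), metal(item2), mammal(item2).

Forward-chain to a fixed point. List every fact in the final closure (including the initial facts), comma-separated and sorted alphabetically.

[1] R4 [metal(item2), has_feathers(item2) => cold(item2)]; R5 [locked(x), approved(x) => penguin(item2)]. ⇒ new: cold(item2), penguin(item2).
[2] R1 [penguin(item2), metal(item2) => signed(x)]. ⇒ new: signed(x).
[3] R2 [signed(x) => active(b)]. ⇒ new: active(b).
[4] R3 [active(b), cold(item2) => flagged(x)]. ⇒ new: flagged(x).

active(b), approved(x), blue(item2), cold(item2), flagged(x), has_feathers(item2), locked(x), mammal(item2), metal(item2), penguin(item2), signed(x)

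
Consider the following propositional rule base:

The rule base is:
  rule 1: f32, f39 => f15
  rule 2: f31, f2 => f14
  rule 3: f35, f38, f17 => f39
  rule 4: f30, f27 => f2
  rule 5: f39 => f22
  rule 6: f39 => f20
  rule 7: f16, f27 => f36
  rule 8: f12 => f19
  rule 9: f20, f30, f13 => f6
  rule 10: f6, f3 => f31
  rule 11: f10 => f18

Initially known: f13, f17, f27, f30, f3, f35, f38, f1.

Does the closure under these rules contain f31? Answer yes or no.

Round 1: rule 3 [f35, f38, f17 => f39]; rule 4 [f30, f27 => f2]. New: f39, f2.
Round 2: rule 5 [f39 => f22]; rule 6 [f39 => f20]. New: f22, f20.
Round 3: rule 9 [f20, f30, f13 => f6]. New: f6.
Round 4: rule 10 [f6, f3 => f31]. New: f31.
Round 5: rule 2 [f31, f2 => f14]. New: f14.
f31 appears in round 4, so it is derivable.

yes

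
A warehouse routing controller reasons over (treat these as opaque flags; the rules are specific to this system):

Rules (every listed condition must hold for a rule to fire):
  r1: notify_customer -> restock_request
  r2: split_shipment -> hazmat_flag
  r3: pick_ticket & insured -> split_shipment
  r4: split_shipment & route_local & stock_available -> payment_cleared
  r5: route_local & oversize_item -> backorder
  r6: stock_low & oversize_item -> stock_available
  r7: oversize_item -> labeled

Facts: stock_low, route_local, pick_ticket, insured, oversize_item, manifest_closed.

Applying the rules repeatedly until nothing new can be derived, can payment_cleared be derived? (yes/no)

yes

Round 1: r3 [pick_ticket & insured -> split_shipment]; r5 [route_local & oversize_item -> backorder]; r6 [stock_low & oversize_item -> stock_available]; r7 [oversize_item -> labeled]. New: split_shipment, backorder, stock_available, labeled.
Round 2: r2 [split_shipment -> hazmat_flag]; r4 [split_shipment & route_local & stock_available -> payment_cleared]. New: hazmat_flag, payment_cleared.
payment_cleared appears in round 2, so it is derivable.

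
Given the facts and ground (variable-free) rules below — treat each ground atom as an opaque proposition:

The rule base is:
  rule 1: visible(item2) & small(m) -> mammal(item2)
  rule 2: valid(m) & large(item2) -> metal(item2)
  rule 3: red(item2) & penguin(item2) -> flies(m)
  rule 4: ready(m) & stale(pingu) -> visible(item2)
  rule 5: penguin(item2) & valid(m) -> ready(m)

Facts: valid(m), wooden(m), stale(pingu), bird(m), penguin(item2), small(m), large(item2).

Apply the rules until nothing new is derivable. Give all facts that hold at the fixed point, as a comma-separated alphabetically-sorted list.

bird(m), large(item2), mammal(item2), metal(item2), penguin(item2), ready(m), small(m), stale(pingu), valid(m), visible(item2), wooden(m)

Round 1: rule 2 [valid(m) & large(item2) -> metal(item2)]; rule 5 [penguin(item2) & valid(m) -> ready(m)]. New: metal(item2), ready(m).
Round 2: rule 4 [ready(m) & stale(pingu) -> visible(item2)]. New: visible(item2).
Round 3: rule 1 [visible(item2) & small(m) -> mammal(item2)]. New: mammal(item2).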